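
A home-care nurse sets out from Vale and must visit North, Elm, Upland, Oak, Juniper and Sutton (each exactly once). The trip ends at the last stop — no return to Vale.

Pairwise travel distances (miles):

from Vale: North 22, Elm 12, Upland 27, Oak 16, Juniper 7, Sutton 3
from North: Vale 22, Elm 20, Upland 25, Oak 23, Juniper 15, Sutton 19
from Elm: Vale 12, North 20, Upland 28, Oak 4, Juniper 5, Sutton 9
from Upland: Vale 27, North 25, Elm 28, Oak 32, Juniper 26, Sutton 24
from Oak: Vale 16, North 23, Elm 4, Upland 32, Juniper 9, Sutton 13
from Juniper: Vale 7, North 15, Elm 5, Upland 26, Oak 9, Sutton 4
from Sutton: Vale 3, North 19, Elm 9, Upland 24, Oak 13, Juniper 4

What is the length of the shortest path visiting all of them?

Minimum one-way distance = 64 miles.

There are 6! = 720 possible orderings.
Vale→North→Elm→Upland→Oak→Juniper→Sutton: 22+20+28+32+9+4 = 115
Vale→North→Elm→Upland→Oak→Sutton→Juniper: 22+20+28+32+13+4 = 119
Vale→North→Elm→Upland→Juniper→Oak→Sutton: 22+20+28+26+9+13 = 118
Vale→North→Elm→Upland→Juniper→Sutton→Oak: 22+20+28+26+4+13 = 113
Vale→North→Elm→Upland→Sutton→Oak→Juniper: 22+20+28+24+13+9 = 116
Vale→North→Elm→Upland→Sutton→Juniper→Oak: 22+20+28+24+4+9 = 107
Vale→North→Elm→Oak→Upland→Juniper→Sutton: 22+20+4+32+26+4 = 108
Vale→North→Elm→Oak→Upland→Sutton→Juniper: 22+20+4+32+24+4 = 106
… (712 more)
Vale→Sutton→Juniper→Elm→Oak→North→Upland: 3+4+5+4+23+25 = 64  ← best
The minimum is 64.
One shortest path: Vale → Sutton → Juniper → Elm → Oak → North → Upland.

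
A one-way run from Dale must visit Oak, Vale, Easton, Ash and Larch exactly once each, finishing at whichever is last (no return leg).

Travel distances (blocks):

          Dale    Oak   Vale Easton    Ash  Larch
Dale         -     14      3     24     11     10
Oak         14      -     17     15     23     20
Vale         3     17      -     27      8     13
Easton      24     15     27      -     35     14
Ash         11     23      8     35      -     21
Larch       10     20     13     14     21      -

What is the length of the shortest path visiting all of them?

Shortest open route: 61 blocks.

There are 5! = 120 possible orderings.
Dale → Oak → Vale → Easton → Ash → Larch: 14+17+27+35+21 = 114
Dale → Oak → Vale → Easton → Larch → Ash: 14+17+27+14+21 = 93
Dale → Oak → Vale → Ash → Easton → Larch: 14+17+8+35+14 = 88
Dale → Oak → Vale → Ash → Larch → Easton: 14+17+8+21+14 = 74
Dale → Oak → Vale → Larch → Easton → Ash: 14+17+13+14+35 = 93
Dale → Oak → Vale → Larch → Ash → Easton: 14+17+13+21+35 = 100
Dale → Oak → Easton → Vale → Ash → Larch: 14+15+27+8+21 = 85
Dale → Oak → Easton → Vale → Larch → Ash: 14+15+27+13+21 = 90
Dale → Oak → Easton → Ash → Vale → Larch: 14+15+35+8+13 = 85
Dale → Oak → Easton → Ash → Larch → Vale: 14+15+35+21+13 = 98
Dale → Oak → Easton → Larch → Vale → Ash: 14+15+14+13+8 = 64
Dale → Oak → Easton → Larch → Ash → Vale: 14+15+14+21+8 = 72
Dale → Oak → Ash → Vale → Easton → Larch: 14+23+8+27+14 = 86
Dale → Oak → Ash → Vale → Larch → Easton: 14+23+8+13+14 = 72
… (106 more)
Dale → Vale → Ash → Larch → Easton → Oak: 3+8+21+14+15 = 61  ← best
The minimum is 61.
One shortest path: Dale → Vale → Ash → Larch → Easton → Oak.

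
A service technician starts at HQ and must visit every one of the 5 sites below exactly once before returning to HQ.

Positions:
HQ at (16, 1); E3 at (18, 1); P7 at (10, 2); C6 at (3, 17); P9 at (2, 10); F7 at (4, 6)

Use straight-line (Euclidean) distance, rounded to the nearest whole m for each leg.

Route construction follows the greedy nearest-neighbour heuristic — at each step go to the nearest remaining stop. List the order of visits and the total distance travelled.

49 m along HQ → E3 → P7 → F7 → P9 → C6 → HQ.

From HQ: distances to unvisited — E3=2, P7=6, F7=13, P9=17, C6=21. Nearest is E3 (2).
From E3: distances to unvisited — P7=8, F7=15, P9=18, C6=22. Nearest is P7 (8).
From P7: distances to unvisited — F7=7, P9=11, C6=17. Nearest is F7 (7).
From F7: distances to unvisited — P9=4, C6=11. Nearest is P9 (4).
From P9: distances to unvisited — C6=7. Nearest is C6 (7).
Return C6→HQ: 21.
Total = 2 + 8 + 7 + 4 + 7 + 21 = 49.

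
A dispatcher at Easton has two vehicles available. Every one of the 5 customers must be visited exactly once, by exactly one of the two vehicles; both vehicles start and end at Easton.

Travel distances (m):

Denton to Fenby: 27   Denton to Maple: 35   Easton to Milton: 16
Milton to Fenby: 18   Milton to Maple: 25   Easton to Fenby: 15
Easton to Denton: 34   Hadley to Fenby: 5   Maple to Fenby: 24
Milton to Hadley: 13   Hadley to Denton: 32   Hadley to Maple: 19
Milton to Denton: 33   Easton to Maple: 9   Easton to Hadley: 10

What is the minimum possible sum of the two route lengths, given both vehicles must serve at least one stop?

109 m — the smallest possible combined total.

Try each way of splitting the stops between the two vehicles (each non-empty) and, for each split, find the best tour for each vehicle:
  {Milton} + {Hadley, Denton, Maple, Fenby}: 32 + 86 = 118
  {Hadley} + {Milton, Denton, Maple, Fenby}: 20 + 105 = 125
  {Milton, Hadley} + {Denton, Maple, Fenby}: 39 + 86 = 125
  {Denton} + {Milton, Hadley, Maple, Fenby}: 68 + 67 = 135
  {Milton, Denton} + {Hadley, Maple, Fenby}: 83 + 48 = 131
  {Hadley, Denton} + {Milton, Maple, Fenby}: 76 + 67 = 143
  … (15 splits in total)
  {Maple} + {Milton, Hadley, Denton, Fenby}: 18 + 91 = 109  ← best
Best: vehicle 1 Easton → Maple → Easton = 18; vehicle 2 Easton → Milton → Denton → Fenby → Hadley → Easton = 91; combined 109.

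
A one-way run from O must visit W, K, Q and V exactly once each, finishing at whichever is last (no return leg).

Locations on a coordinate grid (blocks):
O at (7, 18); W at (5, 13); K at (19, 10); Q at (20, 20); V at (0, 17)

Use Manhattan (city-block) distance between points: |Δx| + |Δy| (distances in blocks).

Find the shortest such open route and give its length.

Shortest open route: 45 blocks.

There are 4! = 24 possible orderings.
O - W - K - Q - V: 7+17+11+23 = 58
O - W - K - V - Q: 7+17+26+23 = 73
O - W - Q - K - V: 7+22+11+26 = 66
O - W - Q - V - K: 7+22+23+26 = 78
O - W - V - K - Q: 7+9+26+11 = 53
O - W - V - Q - K: 7+9+23+11 = 50
O - K - W - Q - V: 20+17+22+23 = 82
O - K - W - V - Q: 20+17+9+23 = 69
O - K - Q - W - V: 20+11+22+9 = 62
O - K - Q - V - W: 20+11+23+9 = 63
O - K - V - W - Q: 20+26+9+22 = 77
O - K - V - Q - W: 20+26+23+22 = 91
O - Q - W - K - V: 15+22+17+26 = 80
O - Q - W - V - K: 15+22+9+26 = 72
… (10 more)
O - V - W - K - Q: 8+9+17+11 = 45  ← best
The minimum is 45.
One shortest path: O → V → W → K → Q.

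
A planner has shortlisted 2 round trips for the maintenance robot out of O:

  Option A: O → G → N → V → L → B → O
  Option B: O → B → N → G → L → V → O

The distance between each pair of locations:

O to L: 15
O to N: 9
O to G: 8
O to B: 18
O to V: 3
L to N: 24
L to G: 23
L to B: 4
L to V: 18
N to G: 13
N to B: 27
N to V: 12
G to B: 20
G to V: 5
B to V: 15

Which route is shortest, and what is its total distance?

Option A: 8 + 13 + 12 + 18 + 4 + 18 = 73
Option B: 18 + 27 + 13 + 23 + 18 + 3 = 102

Shortest is Option A, total 73.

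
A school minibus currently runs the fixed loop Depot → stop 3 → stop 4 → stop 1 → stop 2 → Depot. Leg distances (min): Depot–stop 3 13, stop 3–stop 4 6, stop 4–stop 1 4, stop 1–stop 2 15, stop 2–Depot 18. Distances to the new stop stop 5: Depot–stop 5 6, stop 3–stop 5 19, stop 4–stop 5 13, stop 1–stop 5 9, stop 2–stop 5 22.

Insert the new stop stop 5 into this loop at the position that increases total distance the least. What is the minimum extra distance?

Minimum extra distance: 10 min, inserting stop 5 between stop 2 and Depot.

Insertion cost between consecutive stops i–j is d(i,stop 5) + d(stop 5,j) − d(i,j):
  between Depot and stop 3: 6 + 19 − 13 = 12
  between stop 3 and stop 4: 19 + 13 − 6 = 26
  between stop 4 and stop 1: 13 + 9 − 4 = 18
  between stop 1 and stop 2: 9 + 22 − 15 = 16
  between stop 2 and Depot: 22 + 6 − 18 = 10
Cheapest insertion is between stop 2 and Depot, adding 10.
New total = 56 + 10 = 66.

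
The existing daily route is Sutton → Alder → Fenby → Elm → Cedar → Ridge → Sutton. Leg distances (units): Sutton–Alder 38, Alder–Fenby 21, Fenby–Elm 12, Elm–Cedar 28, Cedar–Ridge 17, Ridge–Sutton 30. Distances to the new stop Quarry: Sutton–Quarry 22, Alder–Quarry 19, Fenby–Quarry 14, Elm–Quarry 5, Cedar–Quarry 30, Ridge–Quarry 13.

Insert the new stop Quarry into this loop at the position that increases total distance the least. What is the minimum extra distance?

Insertion cost between consecutive stops i–j is d(i,Quarry) + d(Quarry,j) − d(i,j):
  between Sutton and Alder: 22 + 19 − 38 = 3
  between Alder and Fenby: 19 + 14 − 21 = 12
  between Fenby and Elm: 14 + 5 − 12 = 7
  between Elm and Cedar: 5 + 30 − 28 = 7
  between Cedar and Ridge: 30 + 13 − 17 = 26
  between Ridge and Sutton: 13 + 22 − 30 = 5
Cheapest insertion is between Sutton and Alder, adding 3.
New total = 146 + 3 = 149.

+3 — insert Quarry between Sutton and Alder.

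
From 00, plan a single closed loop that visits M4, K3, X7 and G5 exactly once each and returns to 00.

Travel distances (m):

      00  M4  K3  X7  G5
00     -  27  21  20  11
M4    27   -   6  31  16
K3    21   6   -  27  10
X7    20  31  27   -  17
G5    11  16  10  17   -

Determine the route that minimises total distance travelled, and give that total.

00-M4-K3-X7-G5-00: 27+6+27+17+11 = 88
00-M4-K3-G5-X7-00: 27+6+10+17+20 = 80
00-M4-X7-K3-G5-00: 27+31+27+10+11 = 106
00-M4-X7-G5-K3-00: 27+31+17+10+21 = 106
00-M4-G5-K3-X7-00: 27+16+10+27+20 = 100
00-M4-G5-X7-K3-00: 27+16+17+27+21 = 108
00-K3-M4-X7-G5-00: 21+6+31+17+11 = 86
00-K3-M4-G5-X7-00: 21+6+16+17+20 = 80
00-K3-X7-M4-G5-00: 21+27+31+16+11 = 106
00-K3-G5-M4-X7-00: 21+10+16+31+20 = 98
00-X7-M4-K3-G5-00: 20+31+6+10+11 = 78
00-X7-K3-M4-G5-00: 20+27+6+16+11 = 80
The minimum is 78.
One optimal route: 00 → X7 → M4 → K3 → G5 → 00 (or its reverse).

Minimum total distance: 78 m.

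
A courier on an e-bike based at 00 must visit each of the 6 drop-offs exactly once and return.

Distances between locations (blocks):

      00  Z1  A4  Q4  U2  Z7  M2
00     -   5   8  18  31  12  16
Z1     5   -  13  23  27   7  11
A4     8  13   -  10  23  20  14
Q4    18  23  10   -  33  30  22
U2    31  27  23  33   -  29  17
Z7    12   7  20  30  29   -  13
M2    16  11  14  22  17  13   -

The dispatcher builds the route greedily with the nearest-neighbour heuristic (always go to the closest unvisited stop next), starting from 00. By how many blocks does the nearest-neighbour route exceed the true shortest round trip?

00: Z1=5, A4=8, Z7=12, M2=16, Q4=18, U2=31 ⇒ Z1
Z1: Z7=7, M2=11, A4=13, Q4=23, U2=27 ⇒ Z7
Z7: M2=13, A4=20, U2=29, Q4=30 ⇒ M2
M2: A4=14, U2=17, Q4=22 ⇒ A4
A4: Q4=10, U2=23 ⇒ Q4
Q4: U2=33 ⇒ U2
NN route 00 → Z1 → Z7 → M2 → A4 → Q4 → U2 → 00 costs 113.
Optimal: 00 → Z1 → Z7 → M2 → U2 → A4 → Q4 → 00 costs 93 (by enumerating all 360 distinct tours).
Excess = 113 − 93 = 20.

20 blocks longer than the optimal tour.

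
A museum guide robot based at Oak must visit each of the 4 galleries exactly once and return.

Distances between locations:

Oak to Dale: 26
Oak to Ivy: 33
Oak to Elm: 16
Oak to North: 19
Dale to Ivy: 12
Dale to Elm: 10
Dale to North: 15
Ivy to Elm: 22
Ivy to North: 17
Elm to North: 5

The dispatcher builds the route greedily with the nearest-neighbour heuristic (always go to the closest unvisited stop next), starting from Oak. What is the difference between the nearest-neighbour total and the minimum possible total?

From Oak: Elm=16, North=19, Dale=26, Ivy=33 → choose Elm (16).
From Elm: North=5, Dale=10, Ivy=22 → choose North (5).
From North: Dale=15, Ivy=17 → choose Dale (15).
From Dale: Ivy=12 → choose Ivy (12).
NN route Oak → Elm → North → Dale → Ivy → Oak costs 81.
Optimal: Oak → Elm → Dale → Ivy → North → Oak costs 74 (by enumerating all 12 distinct tours).
Excess = 81 − 74 = 7.

Excess over optimum: 7.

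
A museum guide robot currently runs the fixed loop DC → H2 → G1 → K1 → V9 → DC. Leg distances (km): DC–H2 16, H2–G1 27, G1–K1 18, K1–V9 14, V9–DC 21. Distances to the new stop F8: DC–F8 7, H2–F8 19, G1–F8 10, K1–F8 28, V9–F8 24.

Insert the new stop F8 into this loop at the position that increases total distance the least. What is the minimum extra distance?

Insertion cost between consecutive stops i–j is d(i,F8) + d(F8,j) − d(i,j):
  between DC and H2: 7 + 19 − 16 = 10
  between H2 and G1: 19 + 10 − 27 = 2
  between G1 and K1: 10 + 28 − 18 = 20
  between K1 and V9: 28 + 24 − 14 = 38
  between V9 and DC: 24 + 7 − 21 = 10
Cheapest insertion is between H2 and G1, adding 2.
New total = 96 + 2 = 98.

Adding 2 km by placing F8 on the H2–G1 leg.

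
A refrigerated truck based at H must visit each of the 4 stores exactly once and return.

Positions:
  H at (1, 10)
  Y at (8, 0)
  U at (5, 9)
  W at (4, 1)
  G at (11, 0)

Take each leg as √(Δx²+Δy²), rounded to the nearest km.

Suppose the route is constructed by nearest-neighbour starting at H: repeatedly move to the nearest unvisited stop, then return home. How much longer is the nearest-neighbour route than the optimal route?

Excess over optimum: 2 km.

H: U=4, W=9, Y=12, G=14 ⇒ U
U: W=8, Y=9, G=11 ⇒ W
W: Y=4, G=7 ⇒ Y
Y: G=3 ⇒ G
NN route H → U → W → Y → G → H costs 33.
Optimal: H → U → G → Y → W → H costs 31 (by enumerating all 12 distinct tours).
Excess = 33 − 31 = 2.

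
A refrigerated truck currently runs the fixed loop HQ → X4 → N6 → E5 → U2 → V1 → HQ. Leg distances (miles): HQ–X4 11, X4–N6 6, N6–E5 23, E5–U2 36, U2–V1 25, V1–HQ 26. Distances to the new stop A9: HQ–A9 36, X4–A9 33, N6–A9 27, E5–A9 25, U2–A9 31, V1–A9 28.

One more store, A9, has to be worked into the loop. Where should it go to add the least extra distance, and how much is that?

Adding 20 miles by placing A9 on the E5–U2 leg.

Insertion cost between consecutive stops i–j is d(i,A9) + d(A9,j) − d(i,j):
  between HQ and X4: 36 + 33 − 11 = 58
  between X4 and N6: 33 + 27 − 6 = 54
  between N6 and E5: 27 + 25 − 23 = 29
  between E5 and U2: 25 + 31 − 36 = 20
  between U2 and V1: 31 + 28 − 25 = 34
  between V1 and HQ: 28 + 36 − 26 = 38
Cheapest insertion is between E5 and U2, adding 20.
New total = 127 + 20 = 147.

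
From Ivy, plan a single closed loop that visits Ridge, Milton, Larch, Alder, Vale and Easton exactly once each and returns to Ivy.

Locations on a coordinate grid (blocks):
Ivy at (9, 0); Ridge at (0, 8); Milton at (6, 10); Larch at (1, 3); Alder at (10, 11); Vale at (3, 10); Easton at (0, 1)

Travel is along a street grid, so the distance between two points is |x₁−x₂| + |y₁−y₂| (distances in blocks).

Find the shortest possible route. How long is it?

With 6 stops there are 6!/2 = 360 distinct round trips (a route and its reverse cost the same).
Ivy → Ridge → Milton → Larch → Alder → Vale → Easton → Ivy: 17+8+12+17+8+12+10 = 84
Ivy → Ridge → Milton → Larch → Alder → Easton → Vale → Ivy: 17+8+12+17+20+12+16 = 102
Ivy → Ridge → Milton → Larch → Vale → Alder → Easton → Ivy: 17+8+12+9+8+20+10 = 84
Ivy → Ridge → Milton → Larch → Vale → Easton → Alder → Ivy: 17+8+12+9+12+20+12 = 90
Ivy → Ridge → Milton → Larch → Easton → Alder → Vale → Ivy: 17+8+12+3+20+8+16 = 84
Ivy → Ridge → Milton → Larch → Easton → Vale → Alder → Ivy: 17+8+12+3+12+8+12 = 72
Ivy → Ridge → Milton → Alder → Larch → Vale → Easton → Ivy: 17+8+5+17+9+12+10 = 78
Ivy → Ridge → Milton → Alder → Larch → Easton → Vale → Ivy: 17+8+5+17+3+12+16 = 78
… (352 more)
Ivy → Alder → Milton → Vale → Ridge → Larch → Easton → Ivy: 12+5+3+5+6+3+10 = 44  ← best
The minimum is 44.
One optimal route: Ivy → Alder → Milton → Vale → Ridge → Larch → Easton → Ivy (or its reverse).

44 blocks — the shortest possible round trip.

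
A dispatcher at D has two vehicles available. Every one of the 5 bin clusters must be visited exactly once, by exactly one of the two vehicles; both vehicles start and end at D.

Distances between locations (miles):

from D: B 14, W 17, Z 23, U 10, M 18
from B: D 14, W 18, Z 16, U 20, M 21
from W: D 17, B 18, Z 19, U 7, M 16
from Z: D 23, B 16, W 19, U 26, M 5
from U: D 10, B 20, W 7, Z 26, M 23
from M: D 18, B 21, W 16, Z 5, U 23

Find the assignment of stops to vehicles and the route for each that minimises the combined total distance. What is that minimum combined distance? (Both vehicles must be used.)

Minimum combined distance: 87 miles.

There are 2^4 − 1 = 15 ways to divide the 5 stops into two non-empty groups. For each, the best each vehicle can do is its own shortest tour through its group:
  {B} + {W, Z, U, M}: 28 + 59 = 87
  {W} + {B, Z, U, M}: 34 + 68 = 102
  {B, W} + {Z, U, M}: 49 + 59 = 108
  {Z} + {B, W, U, M}: 46 + 68 = 114
  {B, Z} + {W, U, M}: 53 + 51 = 104
  {W, Z} + {B, U, M}: 59 + 68 = 127
  … (15 splits in total)
Best: vehicle 1 D → B → D = 28; vehicle 2 D → U → W → Z → M → D = 59; combined 87.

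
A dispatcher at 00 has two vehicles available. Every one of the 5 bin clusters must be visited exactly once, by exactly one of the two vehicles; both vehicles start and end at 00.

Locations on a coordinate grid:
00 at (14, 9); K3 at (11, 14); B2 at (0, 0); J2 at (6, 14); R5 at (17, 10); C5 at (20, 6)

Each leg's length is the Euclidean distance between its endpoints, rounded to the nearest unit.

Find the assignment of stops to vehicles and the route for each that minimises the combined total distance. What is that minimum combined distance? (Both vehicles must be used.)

Minimum combined distance: 58.

Try each way of splitting the stops between the two vehicles (each non-empty) and, for each split, find the best tour for each vehicle:
  {K3} + {B2, J2, R5, C5}: 12 + 53 = 65
  {B2} + {K3, J2, R5, C5}: 34 + 33 = 67
  {K3, B2} + {J2, R5, C5}: 41 + 33 = 74
  {J2} + {K3, B2, R5, C5}: 18 + 53 = 71
  {K3, J2} + {B2, R5, C5}: 20 + 46 = 66
  {B2, J2} + {K3, R5, C5}: 41 + 25 = 66
  … (15 splits in total)
  {K3, B2, J2} + {R5, C5}: 43 + 15 = 58  ← best
Best: vehicle 1 00 → K3 → J2 → B2 → 00 = 43; vehicle 2 00 → R5 → C5 → 00 = 15; combined 58.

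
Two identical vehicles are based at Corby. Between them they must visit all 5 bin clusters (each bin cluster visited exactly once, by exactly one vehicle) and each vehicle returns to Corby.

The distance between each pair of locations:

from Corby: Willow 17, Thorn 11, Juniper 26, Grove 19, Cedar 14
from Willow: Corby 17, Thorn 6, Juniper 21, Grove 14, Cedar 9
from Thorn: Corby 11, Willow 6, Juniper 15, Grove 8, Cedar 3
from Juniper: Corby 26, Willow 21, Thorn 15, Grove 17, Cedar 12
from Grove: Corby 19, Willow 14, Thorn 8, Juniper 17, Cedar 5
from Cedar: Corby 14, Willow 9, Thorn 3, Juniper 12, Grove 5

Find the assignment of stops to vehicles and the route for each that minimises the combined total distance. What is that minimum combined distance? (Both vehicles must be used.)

Minimum combined distance: 96.

Try each way of splitting the stops between the two vehicles (each non-empty) and, for each split, find the best tour for each vehicle:
  {Willow} + {Thorn, Juniper, Grove, Cedar}: 34 + 62 = 96
  {Thorn} + {Willow, Juniper, Grove, Cedar}: 22 + 74 = 96
  {Willow, Thorn} + {Juniper, Grove, Cedar}: 34 + 62 = 96
  {Juniper} + {Willow, Thorn, Grove, Cedar}: 52 + 50 = 102
  {Willow, Juniper} + {Thorn, Grove, Cedar}: 64 + 38 = 102
  {Thorn, Juniper} + {Willow, Grove, Cedar}: 52 + 50 = 102
  … (15 splits in total)
Best: vehicle 1 Corby → Willow → Corby = 34; vehicle 2 Corby → Thorn → Juniper → Grove → Cedar → Corby = 62; combined 96.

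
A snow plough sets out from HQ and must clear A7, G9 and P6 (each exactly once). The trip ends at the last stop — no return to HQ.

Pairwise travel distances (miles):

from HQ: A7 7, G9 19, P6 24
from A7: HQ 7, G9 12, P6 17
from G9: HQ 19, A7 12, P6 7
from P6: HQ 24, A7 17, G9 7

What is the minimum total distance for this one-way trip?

Minimum one-way distance = 26 miles.

There are 3! = 6 possible orderings.
HQ - A7 - G9 - P6: 7+12+7 = 26
HQ - A7 - P6 - G9: 7+17+7 = 31
HQ - G9 - A7 - P6: 19+12+17 = 48
HQ - G9 - P6 - A7: 19+7+17 = 43
HQ - P6 - A7 - G9: 24+17+12 = 53
HQ - P6 - G9 - A7: 24+7+12 = 43
The minimum is 26.
One shortest path: HQ → A7 → G9 → P6.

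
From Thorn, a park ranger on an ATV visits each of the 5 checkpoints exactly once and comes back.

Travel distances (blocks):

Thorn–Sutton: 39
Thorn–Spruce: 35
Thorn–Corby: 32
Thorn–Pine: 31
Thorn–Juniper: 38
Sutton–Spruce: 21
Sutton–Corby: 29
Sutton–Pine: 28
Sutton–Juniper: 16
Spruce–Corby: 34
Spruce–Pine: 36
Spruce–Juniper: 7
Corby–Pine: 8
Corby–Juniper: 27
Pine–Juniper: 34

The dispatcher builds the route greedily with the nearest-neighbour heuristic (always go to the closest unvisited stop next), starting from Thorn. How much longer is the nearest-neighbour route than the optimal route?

The nearest-neighbour route is 7 blocks longer than optimal.

Thorn: Pine=31, Corby=32, Spruce=35, Juniper=38, Sutton=39 ⇒ Pine
Pine: Corby=8, Sutton=28, Juniper=34, Spruce=36 ⇒ Corby
Corby: Juniper=27, Sutton=29, Spruce=34 ⇒ Juniper
Juniper: Spruce=7, Sutton=16 ⇒ Spruce
Spruce: Sutton=21 ⇒ Sutton
NN route Thorn → Pine → Corby → Juniper → Spruce → Sutton → Thorn costs 133.
Optimal: Thorn → Spruce → Juniper → Sutton → Corby → Pine → Thorn costs 126 (by enumerating all 60 distinct tours).
Excess = 133 − 126 = 7.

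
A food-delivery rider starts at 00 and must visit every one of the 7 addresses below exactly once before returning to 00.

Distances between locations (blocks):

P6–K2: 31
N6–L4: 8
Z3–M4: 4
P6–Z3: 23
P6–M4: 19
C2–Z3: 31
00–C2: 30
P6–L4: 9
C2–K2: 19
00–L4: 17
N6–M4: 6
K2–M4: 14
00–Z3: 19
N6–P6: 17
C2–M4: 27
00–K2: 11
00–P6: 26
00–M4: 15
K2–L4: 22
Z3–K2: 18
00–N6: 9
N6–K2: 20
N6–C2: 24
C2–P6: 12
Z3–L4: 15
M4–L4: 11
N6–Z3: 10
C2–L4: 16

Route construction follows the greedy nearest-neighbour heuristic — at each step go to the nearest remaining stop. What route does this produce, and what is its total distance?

From 00: distances to unvisited — N6=9, K2=11, M4=15, L4=17, Z3=19, P6=26, C2=30. Nearest is N6 (9).
From N6: distances to unvisited — M4=6, L4=8, Z3=10, P6=17, K2=20, C2=24. Nearest is M4 (6).
From M4: distances to unvisited — Z3=4, L4=11, K2=14, P6=19, C2=27. Nearest is Z3 (4).
From Z3: distances to unvisited — L4=15, K2=18, P6=23, C2=31. Nearest is L4 (15).
From L4: distances to unvisited — P6=9, C2=16, K2=22. Nearest is P6 (9).
From P6: distances to unvisited — C2=12, K2=31. Nearest is C2 (12).
From C2: distances to unvisited — K2=19. Nearest is K2 (19).
Return K2→00: 11.
Total = 9 + 6 + 4 + 15 + 9 + 12 + 19 + 11 = 85.

Nearest-neighbour total = 85 blocks; route 00 → N6 → M4 → Z3 → L4 → P6 → C2 → K2 → 00.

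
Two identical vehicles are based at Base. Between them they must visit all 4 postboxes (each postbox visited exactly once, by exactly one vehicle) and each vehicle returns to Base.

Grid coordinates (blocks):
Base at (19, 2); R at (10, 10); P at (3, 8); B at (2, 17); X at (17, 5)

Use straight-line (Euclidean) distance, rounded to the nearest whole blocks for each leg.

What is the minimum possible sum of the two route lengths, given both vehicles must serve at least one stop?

Try each way of splitting the stops between the two vehicles (each non-empty) and, for each split, find the best tour for each vehicle:
  {R} + {P, B, X}: 24 + 49 = 73
  {P} + {R, B, X}: 34 + 46 = 80
  {R, P} + {B, X}: 36 + 46 = 82
  {B} + {R, P, X}: 46 + 37 = 83
  {R, B} + {P, X}: 46 + 35 = 81
  {P, B} + {R, X}: 49 + 25 = 74
  … (7 splits in total)
  {R, P, B} + {X}: 49 + 8 = 57  ← best
Best: vehicle 1 Base → R → B → P → Base = 49; vehicle 2 Base → X → Base = 8; combined 57.

Minimum combined distance: 57 blocks.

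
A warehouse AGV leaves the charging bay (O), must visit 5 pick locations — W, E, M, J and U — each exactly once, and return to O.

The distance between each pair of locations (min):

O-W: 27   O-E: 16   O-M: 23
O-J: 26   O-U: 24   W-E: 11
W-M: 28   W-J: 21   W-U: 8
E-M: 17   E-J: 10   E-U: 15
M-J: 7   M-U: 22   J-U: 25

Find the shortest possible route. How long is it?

Minimum total distance: 83 min.

O - W - E - M - J - U - O: 27+11+17+7+25+24 = 111
O - W - E - M - U - J - O: 27+11+17+22+25+26 = 128
O - W - E - J - M - U - O: 27+11+10+7+22+24 = 101
O - W - E - J - U - M - O: 27+11+10+25+22+23 = 118
O - W - E - U - M - J - O: 27+11+15+22+7+26 = 108
O - W - E - U - J - M - O: 27+11+15+25+7+23 = 108
O - W - M - E - J - U - O: 27+28+17+10+25+24 = 131
O - W - M - E - U - J - O: 27+28+17+15+25+26 = 138
O - W - M - J - E - U - O: 27+28+7+10+15+24 = 111
O - W - M - J - U - E - O: 27+28+7+25+15+16 = 118
O - W - M - U - E - J - O: 27+28+22+15+10+26 = 128
O - W - M - U - J - E - O: 27+28+22+25+10+16 = 128
O - W - J - E - M - U - O: 27+21+10+17+22+24 = 121
O - W - J - E - U - M - O: 27+21+10+15+22+23 = 118
… (46 more)
O - M - J - E - W - U - O: 23+7+10+11+8+24 = 83  ← best
The minimum is 83.
One optimal route: O → M → J → E → W → U → O (or its reverse).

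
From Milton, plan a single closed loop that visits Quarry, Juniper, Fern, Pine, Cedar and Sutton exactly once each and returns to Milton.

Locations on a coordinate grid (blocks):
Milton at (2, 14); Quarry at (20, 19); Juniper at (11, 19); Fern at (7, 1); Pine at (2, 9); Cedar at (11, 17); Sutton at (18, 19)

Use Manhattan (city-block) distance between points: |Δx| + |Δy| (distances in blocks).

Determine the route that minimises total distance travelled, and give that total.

Shortest round trip = 72 blocks.

With 6 stops there are 6!/2 = 360 distinct round trips (a route and its reverse cost the same).
Milton-Quarry-Juniper-Fern-Pine-Cedar-Sutton-Milton: 23+9+22+13+17+9+21 = 114
Milton-Quarry-Juniper-Fern-Pine-Sutton-Cedar-Milton: 23+9+22+13+26+9+12 = 114
Milton-Quarry-Juniper-Fern-Cedar-Pine-Sutton-Milton: 23+9+22+20+17+26+21 = 138
Milton-Quarry-Juniper-Fern-Cedar-Sutton-Pine-Milton: 23+9+22+20+9+26+5 = 114
Milton-Quarry-Juniper-Fern-Sutton-Pine-Cedar-Milton: 23+9+22+29+26+17+12 = 138
Milton-Quarry-Juniper-Fern-Sutton-Cedar-Pine-Milton: 23+9+22+29+9+17+5 = 114
Milton-Quarry-Juniper-Pine-Fern-Cedar-Sutton-Milton: 23+9+19+13+20+9+21 = 114
Milton-Quarry-Juniper-Pine-Fern-Sutton-Cedar-Milton: 23+9+19+13+29+9+12 = 114
… (352 more)
Milton-Quarry-Sutton-Juniper-Cedar-Fern-Pine-Milton: 23+2+7+2+20+13+5 = 72  ← best
The minimum is 72.
One optimal route: Milton → Quarry → Sutton → Juniper → Cedar → Fern → Pine → Milton (or its reverse).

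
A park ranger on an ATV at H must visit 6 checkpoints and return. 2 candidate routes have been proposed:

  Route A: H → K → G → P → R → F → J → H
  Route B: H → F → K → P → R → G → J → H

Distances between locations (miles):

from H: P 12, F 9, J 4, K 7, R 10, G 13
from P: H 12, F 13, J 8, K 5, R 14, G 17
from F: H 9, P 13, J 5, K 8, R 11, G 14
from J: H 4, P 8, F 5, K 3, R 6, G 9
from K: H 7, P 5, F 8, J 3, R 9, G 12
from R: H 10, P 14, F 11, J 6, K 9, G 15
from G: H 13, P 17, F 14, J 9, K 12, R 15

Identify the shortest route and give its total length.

Route A: 7 + 12 + 17 + 14 + 11 + 5 + 4 = 70
Route B: 9 + 8 + 5 + 14 + 15 + 9 + 4 = 64

Shortest is Route B, total 64 miles.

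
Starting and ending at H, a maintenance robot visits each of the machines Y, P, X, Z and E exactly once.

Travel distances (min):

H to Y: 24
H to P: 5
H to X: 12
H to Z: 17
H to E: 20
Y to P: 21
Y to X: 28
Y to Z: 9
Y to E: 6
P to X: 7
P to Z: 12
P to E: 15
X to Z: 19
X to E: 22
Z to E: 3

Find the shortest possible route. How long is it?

Minimum total distance: 64 min.

H-Y-P-X-Z-E-H: 24+21+7+19+3+20 = 94
H-Y-P-X-E-Z-H: 24+21+7+22+3+17 = 94
H-Y-P-Z-X-E-H: 24+21+12+19+22+20 = 118
H-Y-P-Z-E-X-H: 24+21+12+3+22+12 = 94
H-Y-P-E-X-Z-H: 24+21+15+22+19+17 = 118
H-Y-P-E-Z-X-H: 24+21+15+3+19+12 = 94
H-Y-X-P-Z-E-H: 24+28+7+12+3+20 = 94
H-Y-X-P-E-Z-H: 24+28+7+15+3+17 = 94
H-Y-X-Z-P-E-H: 24+28+19+12+15+20 = 118
H-Y-X-Z-E-P-H: 24+28+19+3+15+5 = 94
H-Y-X-E-P-Z-H: 24+28+22+15+12+17 = 118
H-Y-X-E-Z-P-H: 24+28+22+3+12+5 = 94
H-Y-Z-P-X-E-H: 24+9+12+7+22+20 = 94
H-Y-Z-P-E-X-H: 24+9+12+15+22+12 = 94
… (46 more)
H-Y-E-Z-P-X-H: 24+6+3+12+7+12 = 64  ← best
The minimum is 64.
One optimal route: H → Y → E → Z → P → X → H (or its reverse).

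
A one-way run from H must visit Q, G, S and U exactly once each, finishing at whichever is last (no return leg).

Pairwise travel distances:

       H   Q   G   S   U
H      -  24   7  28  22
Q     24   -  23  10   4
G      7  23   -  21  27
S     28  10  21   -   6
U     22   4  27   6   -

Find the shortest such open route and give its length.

38 — the minimum one-way total.

There are 4! = 24 possible orderings.
H→Q→G→S→U: 24+23+21+6 = 74
H→Q→G→U→S: 24+23+27+6 = 80
H→Q→S→G→U: 24+10+21+27 = 82
H→Q→S→U→G: 24+10+6+27 = 67
H→Q→U→G→S: 24+4+27+21 = 76
H→Q→U→S→G: 24+4+6+21 = 55
H→G→Q→S→U: 7+23+10+6 = 46
H→G→Q→U→S: 7+23+4+6 = 40
H→G→S→Q→U: 7+21+10+4 = 42
H→G→S→U→Q: 7+21+6+4 = 38
H→G→U→Q→S: 7+27+4+10 = 48
H→G→U→S→Q: 7+27+6+10 = 50
H→S→Q→G→U: 28+10+23+27 = 88
H→S→Q→U→G: 28+10+4+27 = 69
… (10 more)
The minimum is 38.
One shortest path: H → G → S → U → Q.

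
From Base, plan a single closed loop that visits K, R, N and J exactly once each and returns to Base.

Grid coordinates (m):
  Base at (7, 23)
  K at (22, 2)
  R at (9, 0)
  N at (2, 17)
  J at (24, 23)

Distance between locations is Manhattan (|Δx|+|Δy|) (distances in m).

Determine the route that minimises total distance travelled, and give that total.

90 m — the shortest possible round trip.

There are 12 distinct closed tours to check (reversals are equivalent).
Base-K-R-N-J-Base: 36+15+24+28+17 = 120
Base-K-R-J-N-Base: 36+15+38+28+11 = 128
Base-K-N-R-J-Base: 36+35+24+38+17 = 150
Base-K-N-J-R-Base: 36+35+28+38+25 = 162
Base-K-J-R-N-Base: 36+23+38+24+11 = 132
Base-K-J-N-R-Base: 36+23+28+24+25 = 136
Base-R-K-N-J-Base: 25+15+35+28+17 = 120
Base-R-K-J-N-Base: 25+15+23+28+11 = 102
Base-R-N-K-J-Base: 25+24+35+23+17 = 124
Base-R-J-K-N-Base: 25+38+23+35+11 = 132
Base-N-K-R-J-Base: 11+35+15+38+17 = 116
Base-N-R-K-J-Base: 11+24+15+23+17 = 90
The minimum is 90.
One optimal route: Base → N → R → K → J → Base (or its reverse).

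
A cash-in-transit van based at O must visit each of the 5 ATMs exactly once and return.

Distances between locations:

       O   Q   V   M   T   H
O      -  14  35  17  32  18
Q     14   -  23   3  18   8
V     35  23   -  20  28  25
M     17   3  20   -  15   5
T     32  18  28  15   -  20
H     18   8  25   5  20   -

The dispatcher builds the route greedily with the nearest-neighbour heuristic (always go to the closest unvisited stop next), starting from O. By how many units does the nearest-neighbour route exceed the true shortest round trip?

The nearest-neighbour route is 2 longer than optimal.

From O: Q=14, M=17, H=18, T=32, V=35 → choose Q (14).
From Q: M=3, H=8, T=18, V=23 → choose M (3).
From M: H=5, T=15, V=20 → choose H (5).
From H: T=20, V=25 → choose T (20).
From T: V=28 → choose V (28).
NN route O → Q → M → H → T → V → O costs 105.
Optimal: O → Q → V → T → M → H → O costs 103 (by enumerating all 60 distinct tours).
Excess = 105 − 103 = 2.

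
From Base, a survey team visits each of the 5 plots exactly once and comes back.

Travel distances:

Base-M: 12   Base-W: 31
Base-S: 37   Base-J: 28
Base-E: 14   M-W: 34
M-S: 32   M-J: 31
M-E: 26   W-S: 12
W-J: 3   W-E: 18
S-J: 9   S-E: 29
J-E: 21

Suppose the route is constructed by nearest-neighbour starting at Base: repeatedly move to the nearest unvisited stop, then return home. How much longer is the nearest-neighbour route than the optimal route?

Excess over optimum: 17.

From Base: M=12, E=14, J=28, W=31, S=37 → choose M (12).
From M: E=26, J=31, S=32, W=34 → choose E (26).
From E: W=18, J=21, S=29 → choose W (18).
From W: J=3, S=12 → choose J (3).
From J: S=9 → choose S (9).
NN route Base → M → E → W → J → S → Base costs 105.
Optimal: Base → M → S → J → W → E → Base costs 88 (by enumerating all 60 distinct tours).
Excess = 105 − 88 = 17.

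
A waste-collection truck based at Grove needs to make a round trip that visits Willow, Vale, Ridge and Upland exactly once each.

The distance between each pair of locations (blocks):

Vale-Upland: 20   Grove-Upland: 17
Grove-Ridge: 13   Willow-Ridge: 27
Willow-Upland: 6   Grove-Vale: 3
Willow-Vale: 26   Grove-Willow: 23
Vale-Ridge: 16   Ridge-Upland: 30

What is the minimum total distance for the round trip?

Minimum total distance: 69 blocks.

There are 12 distinct closed tours to check (reversals are equivalent).
Grove → Willow → Vale → Ridge → Upland → Grove: 23+26+16+30+17 = 112
Grove → Willow → Vale → Upland → Ridge → Grove: 23+26+20+30+13 = 112
Grove → Willow → Ridge → Vale → Upland → Grove: 23+27+16+20+17 = 103
Grove → Willow → Ridge → Upland → Vale → Grove: 23+27+30+20+3 = 103
Grove → Willow → Upland → Vale → Ridge → Grove: 23+6+20+16+13 = 78
Grove → Willow → Upland → Ridge → Vale → Grove: 23+6+30+16+3 = 78
Grove → Vale → Willow → Ridge → Upland → Grove: 3+26+27+30+17 = 103
Grove → Vale → Willow → Upland → Ridge → Grove: 3+26+6+30+13 = 78
Grove → Vale → Ridge → Willow → Upland → Grove: 3+16+27+6+17 = 69
Grove → Vale → Upland → Willow → Ridge → Grove: 3+20+6+27+13 = 69
Grove → Ridge → Willow → Vale → Upland → Grove: 13+27+26+20+17 = 103
Grove → Ridge → Vale → Willow → Upland → Grove: 13+16+26+6+17 = 78
The minimum is 69.
One optimal route: Grove → Vale → Ridge → Willow → Upland → Grove (or its reverse).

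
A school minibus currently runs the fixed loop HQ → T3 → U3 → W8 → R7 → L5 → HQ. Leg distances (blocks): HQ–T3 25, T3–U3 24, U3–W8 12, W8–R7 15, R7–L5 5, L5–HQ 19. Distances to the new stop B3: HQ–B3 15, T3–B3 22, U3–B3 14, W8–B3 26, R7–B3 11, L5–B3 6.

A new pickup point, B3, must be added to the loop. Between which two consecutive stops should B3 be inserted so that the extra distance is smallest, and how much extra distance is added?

+2 blocks — insert B3 between L5 and HQ.

Insertion cost between consecutive stops i–j is d(i,B3) + d(B3,j) − d(i,j):
  between HQ and T3: 15 + 22 − 25 = 12
  between T3 and U3: 22 + 14 − 24 = 12
  between U3 and W8: 14 + 26 − 12 = 28
  between W8 and R7: 26 + 11 − 15 = 22
  between R7 and L5: 11 + 6 − 5 = 12
  between L5 and HQ: 6 + 15 − 19 = 2
Cheapest insertion is between L5 and HQ, adding 2.
New total = 100 + 2 = 102.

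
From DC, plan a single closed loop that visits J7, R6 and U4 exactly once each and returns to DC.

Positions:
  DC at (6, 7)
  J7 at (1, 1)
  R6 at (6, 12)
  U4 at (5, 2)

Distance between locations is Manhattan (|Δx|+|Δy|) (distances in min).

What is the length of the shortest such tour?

With 3 stops there are 3!/2 = 3 distinct round trips (a route and its reverse cost the same).
DC-J7-R6-U4-DC: 11+16+11+6 = 44
DC-J7-U4-R6-DC: 11+5+11+5 = 32
DC-R6-J7-U4-DC: 5+16+5+6 = 32
The minimum is 32.
One optimal route: DC → J7 → U4 → R6 → DC (or its reverse).

Shortest round trip = 32 min.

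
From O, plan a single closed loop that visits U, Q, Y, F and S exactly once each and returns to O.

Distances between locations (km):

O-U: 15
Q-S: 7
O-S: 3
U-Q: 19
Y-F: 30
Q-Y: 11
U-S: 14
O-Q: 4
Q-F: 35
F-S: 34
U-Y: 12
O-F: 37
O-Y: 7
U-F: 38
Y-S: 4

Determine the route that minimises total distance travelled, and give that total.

Minimum total distance: 96 km.

O → U → Q → Y → F → S → O: 15+19+11+30+34+3 = 112
O → U → Q → Y → S → F → O: 15+19+11+4+34+37 = 120
O → U → Q → F → Y → S → O: 15+19+35+30+4+3 = 106
O → U → Q → F → S → Y → O: 15+19+35+34+4+7 = 114
O → U → Q → S → Y → F → O: 15+19+7+4+30+37 = 112
O → U → Q → S → F → Y → O: 15+19+7+34+30+7 = 112
O → U → Y → Q → F → S → O: 15+12+11+35+34+3 = 110
O → U → Y → Q → S → F → O: 15+12+11+7+34+37 = 116
O → U → Y → F → Q → S → O: 15+12+30+35+7+3 = 102
O → U → Y → F → S → Q → O: 15+12+30+34+7+4 = 102
O → U → Y → S → Q → F → O: 15+12+4+7+35+37 = 110
O → U → Y → S → F → Q → O: 15+12+4+34+35+4 = 104
O → U → F → Q → Y → S → O: 15+38+35+11+4+3 = 106
O → U → F → Q → S → Y → O: 15+38+35+7+4+7 = 106
… (46 more)
O → Q → F → U → Y → S → O: 4+35+38+12+4+3 = 96  ← best
The minimum is 96.
One optimal route: O → Q → F → U → Y → S → O (or its reverse).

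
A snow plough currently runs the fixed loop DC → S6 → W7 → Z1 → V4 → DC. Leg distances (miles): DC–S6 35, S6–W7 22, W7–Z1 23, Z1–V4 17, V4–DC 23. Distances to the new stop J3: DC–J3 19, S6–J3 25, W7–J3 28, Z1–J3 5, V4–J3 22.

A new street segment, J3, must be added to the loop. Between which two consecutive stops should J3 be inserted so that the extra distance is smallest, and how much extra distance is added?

Insertion cost between consecutive stops i–j is d(i,J3) + d(J3,j) − d(i,j):
  between DC and S6: 19 + 25 − 35 = 9
  between S6 and W7: 25 + 28 − 22 = 31
  between W7 and Z1: 28 + 5 − 23 = 10
  between Z1 and V4: 5 + 22 − 17 = 10
  between V4 and DC: 22 + 19 − 23 = 18
Cheapest insertion is between DC and S6, adding 9.
New total = 120 + 9 = 129.

Adding 9 miles by placing J3 on the DC–S6 leg.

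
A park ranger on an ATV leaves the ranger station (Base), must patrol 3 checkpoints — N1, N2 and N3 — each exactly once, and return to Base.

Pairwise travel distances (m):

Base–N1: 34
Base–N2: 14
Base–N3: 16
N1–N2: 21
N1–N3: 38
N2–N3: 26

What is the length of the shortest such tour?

With 3 stops there are 3!/2 = 3 distinct round trips (a route and its reverse cost the same).
Base-N1-N2-N3-Base: 34+21+26+16 = 97
Base-N1-N3-N2-Base: 34+38+26+14 = 112
Base-N2-N1-N3-Base: 14+21+38+16 = 89
The minimum is 89.
One optimal route: Base → N2 → N1 → N3 → Base (or its reverse).

89 m — the shortest possible round trip.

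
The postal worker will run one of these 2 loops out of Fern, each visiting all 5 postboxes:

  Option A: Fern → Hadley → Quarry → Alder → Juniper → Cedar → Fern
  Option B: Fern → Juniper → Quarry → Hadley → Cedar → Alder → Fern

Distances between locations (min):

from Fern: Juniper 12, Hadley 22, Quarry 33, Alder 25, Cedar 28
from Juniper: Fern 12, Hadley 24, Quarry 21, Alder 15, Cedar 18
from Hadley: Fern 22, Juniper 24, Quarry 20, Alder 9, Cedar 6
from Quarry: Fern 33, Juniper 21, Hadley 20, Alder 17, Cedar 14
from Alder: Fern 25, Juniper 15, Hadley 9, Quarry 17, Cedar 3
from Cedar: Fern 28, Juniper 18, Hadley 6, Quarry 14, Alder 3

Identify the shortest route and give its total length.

Shortest is Option B, total 87 min.

Option A: 22 + 20 + 17 + 15 + 18 + 28 = 120
Option B: 12 + 21 + 20 + 6 + 3 + 25 = 87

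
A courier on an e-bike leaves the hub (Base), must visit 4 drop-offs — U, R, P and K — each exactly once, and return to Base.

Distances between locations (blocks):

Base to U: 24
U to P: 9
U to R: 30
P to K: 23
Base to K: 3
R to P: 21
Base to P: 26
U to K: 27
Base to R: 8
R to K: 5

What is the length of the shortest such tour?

Base → U → R → P → K → Base: 24+30+21+23+3 = 101
Base → U → R → K → P → Base: 24+30+5+23+26 = 108
Base → U → P → R → K → Base: 24+9+21+5+3 = 62
Base → U → P → K → R → Base: 24+9+23+5+8 = 69
Base → U → K → R → P → Base: 24+27+5+21+26 = 103
Base → U → K → P → R → Base: 24+27+23+21+8 = 103
Base → R → U → P → K → Base: 8+30+9+23+3 = 73
Base → R → U → K → P → Base: 8+30+27+23+26 = 114
Base → R → P → U → K → Base: 8+21+9+27+3 = 68
Base → R → K → U → P → Base: 8+5+27+9+26 = 75
Base → P → U → R → K → Base: 26+9+30+5+3 = 73
Base → P → R → U → K → Base: 26+21+30+27+3 = 107
The minimum is 62.
One optimal route: Base → U → P → R → K → Base (or its reverse).

62 blocks — the shortest possible round trip.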